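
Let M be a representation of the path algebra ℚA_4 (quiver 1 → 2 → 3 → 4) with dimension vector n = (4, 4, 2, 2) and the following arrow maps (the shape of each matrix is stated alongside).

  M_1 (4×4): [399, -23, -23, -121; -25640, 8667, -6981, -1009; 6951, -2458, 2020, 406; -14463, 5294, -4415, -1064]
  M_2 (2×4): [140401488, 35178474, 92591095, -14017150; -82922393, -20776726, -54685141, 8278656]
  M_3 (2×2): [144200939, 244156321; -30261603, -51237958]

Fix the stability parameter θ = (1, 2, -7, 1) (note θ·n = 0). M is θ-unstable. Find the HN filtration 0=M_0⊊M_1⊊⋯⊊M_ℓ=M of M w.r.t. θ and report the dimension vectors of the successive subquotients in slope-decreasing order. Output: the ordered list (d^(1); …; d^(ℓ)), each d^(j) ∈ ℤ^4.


Interval decomposition of M: I[1,2]^2, I[1,4]^2.
HN type (ℓ=3): μ^(1)=2; μ^(2)=1; μ^(3)=-4/3

((0, 2, 0, 0); (2, 0, 0, 2); (2, 2, 2, 0))


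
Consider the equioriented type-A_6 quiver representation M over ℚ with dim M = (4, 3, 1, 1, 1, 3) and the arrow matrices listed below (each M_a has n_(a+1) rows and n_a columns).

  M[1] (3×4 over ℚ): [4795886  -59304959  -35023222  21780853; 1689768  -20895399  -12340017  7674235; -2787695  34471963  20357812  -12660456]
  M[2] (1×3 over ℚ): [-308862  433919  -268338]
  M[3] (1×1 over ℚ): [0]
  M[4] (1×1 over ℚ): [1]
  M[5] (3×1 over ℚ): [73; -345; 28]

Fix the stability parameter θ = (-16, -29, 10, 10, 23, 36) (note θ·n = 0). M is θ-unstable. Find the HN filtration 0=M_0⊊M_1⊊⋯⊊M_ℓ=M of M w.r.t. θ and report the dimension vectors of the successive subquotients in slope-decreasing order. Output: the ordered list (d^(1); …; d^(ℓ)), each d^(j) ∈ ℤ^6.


Barcode: M ≅ I[1,1], I[1,2]^2, I[1,3], I[4,6], I[6,6]^2. HN layers by μ_θ (5 steps, strictly decreasing):
  μ^(1)=36; μ^(2)=23; μ^(3)=10; μ^(4)=-16; μ^(5)=-45/2

((0, 0, 0, 0, 0, 3); (0, 0, 0, 0, 1, 0); (0, 0, 1, 1, 0, 0); (1, 0, 0, 0, 0, 0); (3, 3, 0, 0, 0, 0))


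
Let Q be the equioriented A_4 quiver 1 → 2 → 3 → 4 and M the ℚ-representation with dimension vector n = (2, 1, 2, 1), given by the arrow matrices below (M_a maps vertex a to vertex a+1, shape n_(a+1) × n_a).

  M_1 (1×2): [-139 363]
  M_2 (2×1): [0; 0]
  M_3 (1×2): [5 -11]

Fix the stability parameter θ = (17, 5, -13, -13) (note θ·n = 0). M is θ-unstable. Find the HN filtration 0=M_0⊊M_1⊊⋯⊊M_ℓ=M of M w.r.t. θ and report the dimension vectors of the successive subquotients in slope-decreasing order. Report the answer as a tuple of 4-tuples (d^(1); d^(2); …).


Interval decomposition of M: I[1,1], I[1,2], I[3,3], I[3,4].
HN type (ℓ=3): μ^(1)=17; μ^(2)=11; μ^(3)=-13

((1, 0, 0, 0); (1, 1, 0, 0); (0, 0, 2, 1))


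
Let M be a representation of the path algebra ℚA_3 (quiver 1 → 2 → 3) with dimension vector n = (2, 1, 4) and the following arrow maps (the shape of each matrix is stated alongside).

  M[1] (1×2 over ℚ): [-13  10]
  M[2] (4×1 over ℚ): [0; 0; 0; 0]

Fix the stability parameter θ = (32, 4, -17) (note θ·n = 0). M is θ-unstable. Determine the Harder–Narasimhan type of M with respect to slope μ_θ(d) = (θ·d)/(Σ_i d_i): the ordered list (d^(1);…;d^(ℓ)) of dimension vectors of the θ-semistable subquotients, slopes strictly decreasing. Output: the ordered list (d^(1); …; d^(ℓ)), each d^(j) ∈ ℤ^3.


Interval decomposition of M: I[1,1], I[1,2], I[3,3]^4.
HN type (ℓ=3): μ^(1)=32; μ^(2)=18; μ^(3)=-17

((1, 0, 0); (1, 1, 0); (0, 0, 4))


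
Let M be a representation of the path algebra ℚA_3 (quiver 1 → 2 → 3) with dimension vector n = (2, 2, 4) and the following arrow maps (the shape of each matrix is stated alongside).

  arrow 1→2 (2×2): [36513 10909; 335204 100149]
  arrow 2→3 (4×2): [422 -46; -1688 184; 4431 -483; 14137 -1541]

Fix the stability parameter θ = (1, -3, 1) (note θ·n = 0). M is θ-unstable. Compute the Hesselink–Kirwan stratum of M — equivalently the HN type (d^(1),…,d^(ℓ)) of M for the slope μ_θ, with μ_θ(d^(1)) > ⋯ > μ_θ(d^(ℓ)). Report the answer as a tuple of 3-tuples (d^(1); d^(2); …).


Interval decomposition of M: I[1,2], I[1,3], I[3,3]^3.
HN type (ℓ=2): μ^(1)=1; μ^(2)=-1

((0, 0, 4); (2, 2, 0))


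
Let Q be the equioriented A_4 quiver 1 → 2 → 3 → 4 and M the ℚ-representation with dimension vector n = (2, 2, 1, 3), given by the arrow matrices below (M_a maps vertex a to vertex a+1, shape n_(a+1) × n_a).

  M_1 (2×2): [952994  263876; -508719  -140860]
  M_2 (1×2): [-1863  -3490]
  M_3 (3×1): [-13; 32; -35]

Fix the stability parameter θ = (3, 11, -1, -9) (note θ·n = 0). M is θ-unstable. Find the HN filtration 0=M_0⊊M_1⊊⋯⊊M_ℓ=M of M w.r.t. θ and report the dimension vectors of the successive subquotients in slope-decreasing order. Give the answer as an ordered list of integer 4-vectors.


Interval decomposition of M: I[1,2], I[1,4], I[4,4]^2.
HN type (ℓ=4): μ^(1)=11; μ^(2)=3; μ^(3)=1; μ^(4)=-9

((0, 1, 0, 0); (1, 0, 0, 0); (1, 1, 1, 1); (0, 0, 0, 2))


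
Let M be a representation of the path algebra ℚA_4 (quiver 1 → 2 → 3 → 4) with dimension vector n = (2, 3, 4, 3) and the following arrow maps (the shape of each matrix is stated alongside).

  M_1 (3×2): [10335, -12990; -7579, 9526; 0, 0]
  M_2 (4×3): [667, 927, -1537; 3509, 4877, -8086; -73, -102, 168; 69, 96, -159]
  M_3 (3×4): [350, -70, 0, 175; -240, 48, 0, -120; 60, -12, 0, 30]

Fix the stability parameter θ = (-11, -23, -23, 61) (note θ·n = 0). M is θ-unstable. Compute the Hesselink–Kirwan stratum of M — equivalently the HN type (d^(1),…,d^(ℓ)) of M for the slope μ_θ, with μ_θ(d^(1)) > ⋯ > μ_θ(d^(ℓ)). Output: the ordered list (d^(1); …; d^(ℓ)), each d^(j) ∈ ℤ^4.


Interval decomposition of M: I[1,1], I[1,4], I[2,3]^2, I[3,3], I[4,4]^2.
HN type (ℓ=4): μ^(1)=61; μ^(2)=-11; μ^(3)=-19; μ^(4)=-23

((0, 0, 0, 3); (1, 0, 0, 0); (1, 1, 1, 0); (0, 2, 3, 0))


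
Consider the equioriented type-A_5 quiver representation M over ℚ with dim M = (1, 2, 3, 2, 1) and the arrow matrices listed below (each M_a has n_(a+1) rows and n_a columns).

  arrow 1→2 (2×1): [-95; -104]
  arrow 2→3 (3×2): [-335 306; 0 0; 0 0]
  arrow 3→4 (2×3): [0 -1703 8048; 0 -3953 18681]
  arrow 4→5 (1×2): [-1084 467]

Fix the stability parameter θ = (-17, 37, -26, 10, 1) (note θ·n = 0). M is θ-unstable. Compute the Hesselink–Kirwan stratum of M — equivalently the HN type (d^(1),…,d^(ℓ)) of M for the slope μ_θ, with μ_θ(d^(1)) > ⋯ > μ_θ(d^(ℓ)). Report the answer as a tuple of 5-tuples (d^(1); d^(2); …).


Via rank(M_{q-1}∘⋯∘M_p): M ≅ I[1,3], I[2,2], I[3,4], I[3,5].
μ_θ-semistable layers: μ^(1)=37; μ^(2)=10; μ^(3)=11/2; μ^(4)=-17; μ^(5)=-26

((0, 1, 0, 0, 0); (0, 0, 0, 1, 0); (0, 1, 1, 1, 1); (1, 0, 0, 0, 0); (0, 0, 2, 0, 0))


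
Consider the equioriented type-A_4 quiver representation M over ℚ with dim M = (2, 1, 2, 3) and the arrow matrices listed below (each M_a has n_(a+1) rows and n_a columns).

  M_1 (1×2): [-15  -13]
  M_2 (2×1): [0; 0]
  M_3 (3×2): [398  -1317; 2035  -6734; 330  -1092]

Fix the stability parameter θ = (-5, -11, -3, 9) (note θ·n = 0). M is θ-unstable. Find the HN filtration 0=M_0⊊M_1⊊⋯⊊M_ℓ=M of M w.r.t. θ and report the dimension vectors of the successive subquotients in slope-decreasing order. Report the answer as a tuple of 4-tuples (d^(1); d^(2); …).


Via rank(M_{q-1}∘⋯∘M_p): M ≅ I[1,1], I[1,2], I[3,4]^2, I[4,4].
μ_θ-semistable layers: μ^(1)=9; μ^(2)=-3; μ^(3)=-5; μ^(4)=-8

((0, 0, 0, 3); (0, 0, 2, 0); (1, 0, 0, 0); (1, 1, 0, 0))


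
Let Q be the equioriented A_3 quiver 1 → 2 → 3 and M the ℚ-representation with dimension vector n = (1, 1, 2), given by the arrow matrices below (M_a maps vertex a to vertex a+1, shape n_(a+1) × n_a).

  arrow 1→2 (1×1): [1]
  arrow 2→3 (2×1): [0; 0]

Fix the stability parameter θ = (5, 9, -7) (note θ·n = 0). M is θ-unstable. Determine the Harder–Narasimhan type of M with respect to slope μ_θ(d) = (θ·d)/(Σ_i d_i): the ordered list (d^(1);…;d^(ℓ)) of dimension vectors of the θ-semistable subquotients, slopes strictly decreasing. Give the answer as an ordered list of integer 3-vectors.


Interval decomposition of M: I[1,2], I[3,3]^2.
HN type (ℓ=3): μ^(1)=9; μ^(2)=5; μ^(3)=-7

((0, 1, 0); (1, 0, 0); (0, 0, 2))


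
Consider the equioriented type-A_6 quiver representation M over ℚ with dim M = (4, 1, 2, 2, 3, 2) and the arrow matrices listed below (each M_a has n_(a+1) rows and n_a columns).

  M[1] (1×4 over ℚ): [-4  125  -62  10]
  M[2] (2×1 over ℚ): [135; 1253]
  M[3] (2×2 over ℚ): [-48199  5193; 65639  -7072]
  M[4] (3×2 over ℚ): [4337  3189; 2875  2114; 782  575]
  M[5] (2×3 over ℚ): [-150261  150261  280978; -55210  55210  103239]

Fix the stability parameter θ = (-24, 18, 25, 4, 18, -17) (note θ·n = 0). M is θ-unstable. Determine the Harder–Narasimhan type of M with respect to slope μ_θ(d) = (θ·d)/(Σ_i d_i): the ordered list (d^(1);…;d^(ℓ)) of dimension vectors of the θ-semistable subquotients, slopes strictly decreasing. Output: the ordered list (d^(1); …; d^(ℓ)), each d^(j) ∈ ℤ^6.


Barcode: M ≅ I[1,1]^3, I[1,6], I[3,5], I[5,6]. HN layers by μ_θ (5 steps, strictly decreasing):
  μ^(1)=18; μ^(2)=29/2; μ^(3)=48/5; μ^(4)=1/2; μ^(5)=-24

((0, 0, 0, 0, 1, 0); (0, 0, 1, 1, 0, 0); (0, 1, 1, 1, 1, 1); (0, 0, 0, 0, 1, 1); (4, 0, 0, 0, 0, 0))


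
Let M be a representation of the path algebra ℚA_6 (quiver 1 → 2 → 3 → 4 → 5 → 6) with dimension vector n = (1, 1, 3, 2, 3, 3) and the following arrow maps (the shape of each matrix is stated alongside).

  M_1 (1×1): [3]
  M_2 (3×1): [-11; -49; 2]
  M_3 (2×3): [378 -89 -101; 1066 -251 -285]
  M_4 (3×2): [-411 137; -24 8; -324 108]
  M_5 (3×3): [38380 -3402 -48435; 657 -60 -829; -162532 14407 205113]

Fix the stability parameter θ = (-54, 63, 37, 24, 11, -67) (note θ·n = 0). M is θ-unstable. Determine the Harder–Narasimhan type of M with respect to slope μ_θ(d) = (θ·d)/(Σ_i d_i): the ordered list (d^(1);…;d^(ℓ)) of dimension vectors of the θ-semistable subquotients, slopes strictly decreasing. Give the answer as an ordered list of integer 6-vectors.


Barcode: M ≅ I[1,4], I[3,3], I[3,6], I[5,6]^2. HN layers by μ_θ (5 steps, strictly decreasing):
  μ^(1)=124/3; μ^(2)=37; μ^(3)=5/4; μ^(4)=-28; μ^(5)=-54

((0, 1, 1, 1, 0, 0); (0, 0, 1, 0, 0, 0); (0, 0, 1, 1, 1, 1); (0, 0, 0, 0, 2, 2); (1, 0, 0, 0, 0, 0))


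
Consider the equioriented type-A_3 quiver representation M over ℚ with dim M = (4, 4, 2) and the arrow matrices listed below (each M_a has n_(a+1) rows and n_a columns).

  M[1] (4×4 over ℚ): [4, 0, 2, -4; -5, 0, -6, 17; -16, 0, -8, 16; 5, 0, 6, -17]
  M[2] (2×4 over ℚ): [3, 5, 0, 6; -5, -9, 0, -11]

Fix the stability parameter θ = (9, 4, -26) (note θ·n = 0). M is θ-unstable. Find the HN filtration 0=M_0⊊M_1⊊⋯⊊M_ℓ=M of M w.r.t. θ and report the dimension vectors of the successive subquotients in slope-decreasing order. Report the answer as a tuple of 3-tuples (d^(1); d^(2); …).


Interval decomposition of M: I[1,1]^2, I[1,3]^2, I[2,2]^2.
HN type (ℓ=3): μ^(1)=9; μ^(2)=4; μ^(3)=-13/3

((2, 0, 0); (0, 2, 0); (2, 2, 2))


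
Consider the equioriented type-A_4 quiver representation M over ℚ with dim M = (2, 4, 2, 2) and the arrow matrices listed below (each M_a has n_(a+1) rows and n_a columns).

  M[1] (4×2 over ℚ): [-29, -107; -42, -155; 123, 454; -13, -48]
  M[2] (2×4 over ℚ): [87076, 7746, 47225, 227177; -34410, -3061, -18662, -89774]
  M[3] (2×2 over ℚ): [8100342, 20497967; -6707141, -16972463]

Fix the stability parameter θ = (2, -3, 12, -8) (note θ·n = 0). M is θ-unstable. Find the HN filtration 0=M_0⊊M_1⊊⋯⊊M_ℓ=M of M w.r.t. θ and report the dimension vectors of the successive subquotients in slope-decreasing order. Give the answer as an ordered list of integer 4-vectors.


Via rank(M_{q-1}∘⋯∘M_p): M ≅ I[1,4]^2, I[2,2]^2.
μ_θ-semistable layers: μ^(1)=2; μ^(2)=-1/2; μ^(3)=-3

((0, 0, 2, 2); (2, 2, 0, 0); (0, 2, 0, 0))


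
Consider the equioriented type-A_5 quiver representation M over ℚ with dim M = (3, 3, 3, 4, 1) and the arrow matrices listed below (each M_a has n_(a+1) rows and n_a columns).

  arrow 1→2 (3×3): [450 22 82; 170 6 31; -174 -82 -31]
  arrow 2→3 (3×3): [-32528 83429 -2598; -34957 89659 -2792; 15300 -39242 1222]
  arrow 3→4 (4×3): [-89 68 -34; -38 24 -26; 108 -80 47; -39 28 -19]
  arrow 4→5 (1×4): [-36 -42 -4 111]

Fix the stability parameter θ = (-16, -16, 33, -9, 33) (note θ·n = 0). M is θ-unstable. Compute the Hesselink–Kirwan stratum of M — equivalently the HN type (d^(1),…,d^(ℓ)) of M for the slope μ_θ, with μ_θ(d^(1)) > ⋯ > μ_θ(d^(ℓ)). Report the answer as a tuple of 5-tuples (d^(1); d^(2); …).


Barcode: M ≅ I[1,1], I[1,3], I[1,5], I[2,4], I[4,4]^2. HN layers by μ_θ (4 steps, strictly decreasing):
  μ^(1)=33; μ^(2)=12; μ^(3)=-9; μ^(4)=-16

((0, 0, 1, 0, 1); (0, 0, 2, 2, 0); (0, 0, 0, 2, 0); (3, 3, 0, 0, 0))


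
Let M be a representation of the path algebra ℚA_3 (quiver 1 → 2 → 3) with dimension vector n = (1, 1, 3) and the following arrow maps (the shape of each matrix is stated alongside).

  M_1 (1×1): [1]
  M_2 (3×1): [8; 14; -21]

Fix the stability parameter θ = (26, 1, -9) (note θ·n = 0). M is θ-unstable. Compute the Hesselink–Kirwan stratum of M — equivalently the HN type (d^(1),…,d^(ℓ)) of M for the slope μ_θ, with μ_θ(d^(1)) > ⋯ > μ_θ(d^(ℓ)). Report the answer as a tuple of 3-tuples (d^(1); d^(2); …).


Barcode: M ≅ I[1,3], I[3,3]^2. HN layers by μ_θ (2 steps, strictly decreasing):
  μ^(1)=6; μ^(2)=-9

((1, 1, 1); (0, 0, 2))


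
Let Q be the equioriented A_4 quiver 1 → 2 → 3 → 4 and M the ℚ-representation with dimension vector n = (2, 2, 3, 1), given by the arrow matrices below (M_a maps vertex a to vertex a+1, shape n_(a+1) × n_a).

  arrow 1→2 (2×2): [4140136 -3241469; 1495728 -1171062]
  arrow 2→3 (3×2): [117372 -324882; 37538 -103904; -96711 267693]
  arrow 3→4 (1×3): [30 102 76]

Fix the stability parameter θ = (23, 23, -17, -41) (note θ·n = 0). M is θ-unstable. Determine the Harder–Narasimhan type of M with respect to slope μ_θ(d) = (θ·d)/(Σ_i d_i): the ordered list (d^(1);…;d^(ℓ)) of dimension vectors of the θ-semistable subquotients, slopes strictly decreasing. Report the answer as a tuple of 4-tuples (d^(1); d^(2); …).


Barcode: M ≅ I[1,1], I[1,3], I[2,3], I[3,4]. HN layers by μ_θ (4 steps, strictly decreasing):
  μ^(1)=23; μ^(2)=29/3; μ^(3)=3; μ^(4)=-29

((1, 0, 0, 0); (1, 1, 1, 0); (0, 1, 1, 0); (0, 0, 1, 1))


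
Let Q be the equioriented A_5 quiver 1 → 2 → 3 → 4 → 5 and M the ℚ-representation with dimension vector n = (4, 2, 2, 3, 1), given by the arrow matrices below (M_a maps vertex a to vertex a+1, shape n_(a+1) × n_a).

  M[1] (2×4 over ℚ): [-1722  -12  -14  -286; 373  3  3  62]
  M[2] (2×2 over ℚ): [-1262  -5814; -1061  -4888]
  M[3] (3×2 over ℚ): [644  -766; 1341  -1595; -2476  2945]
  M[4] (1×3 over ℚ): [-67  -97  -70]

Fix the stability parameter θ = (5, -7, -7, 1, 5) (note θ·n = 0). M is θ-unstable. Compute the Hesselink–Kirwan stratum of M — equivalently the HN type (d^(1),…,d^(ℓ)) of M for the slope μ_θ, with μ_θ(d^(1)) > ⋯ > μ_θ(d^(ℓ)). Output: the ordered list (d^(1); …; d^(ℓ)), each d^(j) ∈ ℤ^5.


Via rank(M_{q-1}∘⋯∘M_p): M ≅ I[1,1]^2, I[1,4], I[1,5], I[4,4].
μ_θ-semistable layers: μ^(1)=5; μ^(2)=1; μ^(3)=-3

((2, 0, 0, 0, 1); (0, 0, 0, 3, 0); (2, 2, 2, 0, 0))


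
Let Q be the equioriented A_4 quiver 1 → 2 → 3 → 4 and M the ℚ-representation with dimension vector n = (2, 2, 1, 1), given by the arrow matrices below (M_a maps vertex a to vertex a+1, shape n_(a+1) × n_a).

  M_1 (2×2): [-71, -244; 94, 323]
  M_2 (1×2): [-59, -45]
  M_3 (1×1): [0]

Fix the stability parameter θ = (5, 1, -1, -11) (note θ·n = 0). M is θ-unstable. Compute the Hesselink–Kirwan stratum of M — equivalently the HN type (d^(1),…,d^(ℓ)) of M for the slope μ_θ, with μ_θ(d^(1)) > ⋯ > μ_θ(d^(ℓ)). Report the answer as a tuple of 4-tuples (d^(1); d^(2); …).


Via rank(M_{q-1}∘⋯∘M_p): M ≅ I[1,2], I[1,3], I[4,4].
μ_θ-semistable layers: μ^(1)=3; μ^(2)=5/3; μ^(3)=-11

((1, 1, 0, 0); (1, 1, 1, 0); (0, 0, 0, 1))


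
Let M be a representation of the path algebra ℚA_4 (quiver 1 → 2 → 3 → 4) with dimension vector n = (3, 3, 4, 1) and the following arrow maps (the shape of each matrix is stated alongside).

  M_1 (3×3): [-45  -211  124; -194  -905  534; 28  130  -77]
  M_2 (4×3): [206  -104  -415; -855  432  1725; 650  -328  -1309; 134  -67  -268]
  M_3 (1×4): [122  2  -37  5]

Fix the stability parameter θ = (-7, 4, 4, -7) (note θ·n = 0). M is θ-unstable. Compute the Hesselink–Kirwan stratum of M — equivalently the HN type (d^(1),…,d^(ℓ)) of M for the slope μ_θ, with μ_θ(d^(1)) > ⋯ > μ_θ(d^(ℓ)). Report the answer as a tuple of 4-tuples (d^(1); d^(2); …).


Barcode: M ≅ I[1,3]^2, I[1,4], I[3,3]. HN layers by μ_θ (3 steps, strictly decreasing):
  μ^(1)=4; μ^(2)=1/3; μ^(3)=-7

((0, 2, 3, 0); (0, 1, 1, 1); (3, 0, 0, 0))


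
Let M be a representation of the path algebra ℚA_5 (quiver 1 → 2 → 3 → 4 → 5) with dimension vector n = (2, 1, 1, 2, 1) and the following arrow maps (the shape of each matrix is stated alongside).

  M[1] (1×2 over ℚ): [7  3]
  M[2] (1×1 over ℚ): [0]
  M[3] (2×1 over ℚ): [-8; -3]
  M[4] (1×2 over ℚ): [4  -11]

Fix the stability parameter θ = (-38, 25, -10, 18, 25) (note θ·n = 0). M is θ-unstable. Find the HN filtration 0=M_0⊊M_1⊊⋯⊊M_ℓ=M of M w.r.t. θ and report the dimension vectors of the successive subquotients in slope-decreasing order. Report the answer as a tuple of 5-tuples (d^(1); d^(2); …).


Interval decomposition of M: I[1,1], I[1,2], I[3,5], I[4,4].
HN type (ℓ=4): μ^(1)=25; μ^(2)=18; μ^(3)=-10; μ^(4)=-38

((0, 1, 0, 0, 1); (0, 0, 0, 2, 0); (0, 0, 1, 0, 0); (2, 0, 0, 0, 0))


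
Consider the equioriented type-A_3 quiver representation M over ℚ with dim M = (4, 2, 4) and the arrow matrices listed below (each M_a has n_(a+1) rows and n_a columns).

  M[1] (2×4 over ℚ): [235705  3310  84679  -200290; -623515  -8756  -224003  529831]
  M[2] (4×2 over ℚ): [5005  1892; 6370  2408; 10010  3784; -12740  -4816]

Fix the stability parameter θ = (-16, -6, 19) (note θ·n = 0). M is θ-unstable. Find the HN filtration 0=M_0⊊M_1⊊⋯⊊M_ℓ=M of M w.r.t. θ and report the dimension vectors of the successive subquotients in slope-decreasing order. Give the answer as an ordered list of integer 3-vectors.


Via rank(M_{q-1}∘⋯∘M_p): M ≅ I[1,1]^2, I[1,2], I[1,3], I[3,3]^3.
μ_θ-semistable layers: μ^(1)=19; μ^(2)=-6; μ^(3)=-16

((0, 0, 4); (0, 2, 0); (4, 0, 0))


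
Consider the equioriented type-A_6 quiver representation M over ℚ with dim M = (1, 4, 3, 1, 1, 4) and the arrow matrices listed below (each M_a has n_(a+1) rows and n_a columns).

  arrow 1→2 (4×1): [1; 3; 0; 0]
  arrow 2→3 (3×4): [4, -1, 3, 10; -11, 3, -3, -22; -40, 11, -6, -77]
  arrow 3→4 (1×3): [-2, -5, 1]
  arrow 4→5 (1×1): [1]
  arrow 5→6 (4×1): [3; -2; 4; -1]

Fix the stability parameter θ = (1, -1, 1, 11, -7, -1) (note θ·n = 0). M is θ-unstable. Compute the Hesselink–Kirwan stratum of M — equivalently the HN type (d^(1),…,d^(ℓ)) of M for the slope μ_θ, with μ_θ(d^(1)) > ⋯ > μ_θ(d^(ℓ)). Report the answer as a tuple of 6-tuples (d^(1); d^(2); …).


Interval decomposition of M: I[1,6], I[2,2], I[2,3]^2, I[6,6]^3.
HN type (ℓ=3): μ^(1)=1; μ^(2)=0; μ^(3)=-1

((0, 0, 3, 1, 1, 1); (1, 1, 0, 0, 0, 0); (0, 3, 0, 0, 0, 3))


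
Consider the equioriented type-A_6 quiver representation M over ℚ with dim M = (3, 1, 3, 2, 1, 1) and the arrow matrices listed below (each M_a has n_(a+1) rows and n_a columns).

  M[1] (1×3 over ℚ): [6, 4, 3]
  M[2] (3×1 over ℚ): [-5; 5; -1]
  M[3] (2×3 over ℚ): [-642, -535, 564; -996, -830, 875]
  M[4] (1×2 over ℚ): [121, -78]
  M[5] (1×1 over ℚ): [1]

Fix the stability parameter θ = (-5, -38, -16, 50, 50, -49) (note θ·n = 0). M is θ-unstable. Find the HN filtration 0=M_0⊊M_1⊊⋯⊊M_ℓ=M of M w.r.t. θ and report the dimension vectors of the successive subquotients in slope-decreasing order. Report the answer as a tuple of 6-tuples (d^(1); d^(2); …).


Interval decomposition of M: I[1,1]^2, I[1,6], I[3,3], I[3,4].
HN type (ℓ=5): μ^(1)=50; μ^(2)=17; μ^(3)=-5; μ^(4)=-16; μ^(5)=-43/2

((0, 0, 0, 1, 0, 0); (0, 0, 0, 1, 1, 1); (2, 0, 0, 0, 0, 0); (0, 0, 3, 0, 0, 0); (1, 1, 0, 0, 0, 0))


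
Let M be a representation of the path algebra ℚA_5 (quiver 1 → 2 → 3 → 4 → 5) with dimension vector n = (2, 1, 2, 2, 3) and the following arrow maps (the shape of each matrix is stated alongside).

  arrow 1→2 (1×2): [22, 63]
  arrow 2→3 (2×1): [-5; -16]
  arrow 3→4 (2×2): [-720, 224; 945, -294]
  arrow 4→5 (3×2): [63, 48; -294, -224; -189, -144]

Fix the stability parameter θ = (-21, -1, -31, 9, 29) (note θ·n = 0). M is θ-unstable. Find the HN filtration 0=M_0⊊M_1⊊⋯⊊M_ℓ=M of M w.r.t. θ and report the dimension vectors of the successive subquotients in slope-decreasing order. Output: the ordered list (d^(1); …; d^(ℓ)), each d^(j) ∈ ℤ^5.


Interval decomposition of M: I[1,1], I[1,4], I[3,3], I[4,5], I[5,5]^2.
HN type (ℓ=5): μ^(1)=29; μ^(2)=9; μ^(3)=-16; μ^(4)=-21; μ^(5)=-31

((0, 0, 0, 0, 3); (0, 0, 0, 2, 0); (0, 1, 1, 0, 0); (2, 0, 0, 0, 0); (0, 0, 1, 0, 0))


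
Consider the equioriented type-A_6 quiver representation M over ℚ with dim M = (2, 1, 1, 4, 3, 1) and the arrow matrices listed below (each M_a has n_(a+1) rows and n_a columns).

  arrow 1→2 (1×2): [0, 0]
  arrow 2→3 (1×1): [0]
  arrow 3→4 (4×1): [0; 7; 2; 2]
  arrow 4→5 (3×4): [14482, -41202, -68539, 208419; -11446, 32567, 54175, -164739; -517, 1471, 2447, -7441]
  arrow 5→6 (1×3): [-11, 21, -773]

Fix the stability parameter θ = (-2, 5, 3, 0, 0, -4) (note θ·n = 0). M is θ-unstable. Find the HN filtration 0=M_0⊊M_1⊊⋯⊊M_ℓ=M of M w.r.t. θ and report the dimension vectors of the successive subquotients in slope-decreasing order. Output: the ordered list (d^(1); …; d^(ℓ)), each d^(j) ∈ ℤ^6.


Barcode: M ≅ I[1,1]^2, I[2,2], I[3,6], I[4,4], I[4,5]^2. HN layers by μ_θ (4 steps, strictly decreasing):
  μ^(1)=5; μ^(2)=0; μ^(3)=-1/4; μ^(4)=-2

((0, 1, 0, 0, 0, 0); (0, 0, 0, 3, 2, 0); (0, 0, 1, 1, 1, 1); (2, 0, 0, 0, 0, 0))


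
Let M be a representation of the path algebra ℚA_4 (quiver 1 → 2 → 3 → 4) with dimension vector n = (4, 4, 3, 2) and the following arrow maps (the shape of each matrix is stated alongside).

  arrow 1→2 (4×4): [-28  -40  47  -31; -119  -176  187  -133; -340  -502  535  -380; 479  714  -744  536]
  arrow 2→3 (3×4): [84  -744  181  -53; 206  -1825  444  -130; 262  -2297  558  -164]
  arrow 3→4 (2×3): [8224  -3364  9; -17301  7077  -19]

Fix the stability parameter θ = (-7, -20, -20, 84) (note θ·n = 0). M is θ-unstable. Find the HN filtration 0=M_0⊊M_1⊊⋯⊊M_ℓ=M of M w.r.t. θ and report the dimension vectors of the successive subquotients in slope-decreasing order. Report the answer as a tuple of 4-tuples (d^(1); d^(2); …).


Barcode: M ≅ I[1,2]^2, I[1,4]^2, I[3,3]. HN layers by μ_θ (4 steps, strictly decreasing):
  μ^(1)=84; μ^(2)=-27/2; μ^(3)=-47/3; μ^(4)=-20

((0, 0, 0, 2); (2, 2, 0, 0); (2, 2, 2, 0); (0, 0, 1, 0))


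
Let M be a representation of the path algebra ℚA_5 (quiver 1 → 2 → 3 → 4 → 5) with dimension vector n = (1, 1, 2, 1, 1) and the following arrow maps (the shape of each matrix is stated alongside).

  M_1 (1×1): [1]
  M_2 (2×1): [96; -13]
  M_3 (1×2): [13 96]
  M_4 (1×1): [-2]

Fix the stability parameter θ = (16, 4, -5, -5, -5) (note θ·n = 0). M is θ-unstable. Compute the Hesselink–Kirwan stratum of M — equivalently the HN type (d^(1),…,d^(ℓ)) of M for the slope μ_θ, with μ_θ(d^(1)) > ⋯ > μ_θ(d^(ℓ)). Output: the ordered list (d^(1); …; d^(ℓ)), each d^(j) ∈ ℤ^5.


Barcode: M ≅ I[1,3], I[3,5]. HN layers by μ_θ (2 steps, strictly decreasing):
  μ^(1)=5; μ^(2)=-5

((1, 1, 1, 0, 0); (0, 0, 1, 1, 1))


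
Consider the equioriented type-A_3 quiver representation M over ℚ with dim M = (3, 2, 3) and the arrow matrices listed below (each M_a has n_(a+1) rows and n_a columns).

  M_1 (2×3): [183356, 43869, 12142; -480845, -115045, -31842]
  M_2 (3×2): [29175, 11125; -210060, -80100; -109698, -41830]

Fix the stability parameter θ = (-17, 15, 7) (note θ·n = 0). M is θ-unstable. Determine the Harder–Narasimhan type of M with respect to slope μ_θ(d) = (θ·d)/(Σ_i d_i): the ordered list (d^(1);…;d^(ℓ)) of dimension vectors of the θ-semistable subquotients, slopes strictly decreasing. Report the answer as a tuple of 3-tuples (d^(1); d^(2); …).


Via rank(M_{q-1}∘⋯∘M_p): M ≅ I[1,1], I[1,2], I[1,3], I[3,3]^2.
μ_θ-semistable layers: μ^(1)=15; μ^(2)=11; μ^(3)=7; μ^(4)=-17

((0, 1, 0); (0, 1, 1); (0, 0, 2); (3, 0, 0))


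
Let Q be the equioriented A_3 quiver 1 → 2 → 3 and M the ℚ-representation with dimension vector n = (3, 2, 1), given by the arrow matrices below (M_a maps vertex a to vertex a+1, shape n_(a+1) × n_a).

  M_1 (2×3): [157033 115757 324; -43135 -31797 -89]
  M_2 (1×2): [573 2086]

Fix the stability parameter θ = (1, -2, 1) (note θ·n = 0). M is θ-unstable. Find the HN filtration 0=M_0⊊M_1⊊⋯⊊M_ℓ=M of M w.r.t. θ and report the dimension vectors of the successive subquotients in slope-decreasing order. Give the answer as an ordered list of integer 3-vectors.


Interval decomposition of M: I[1,1], I[1,2], I[1,3].
HN type (ℓ=2): μ^(1)=1; μ^(2)=-1/2

((1, 0, 1); (2, 2, 0))


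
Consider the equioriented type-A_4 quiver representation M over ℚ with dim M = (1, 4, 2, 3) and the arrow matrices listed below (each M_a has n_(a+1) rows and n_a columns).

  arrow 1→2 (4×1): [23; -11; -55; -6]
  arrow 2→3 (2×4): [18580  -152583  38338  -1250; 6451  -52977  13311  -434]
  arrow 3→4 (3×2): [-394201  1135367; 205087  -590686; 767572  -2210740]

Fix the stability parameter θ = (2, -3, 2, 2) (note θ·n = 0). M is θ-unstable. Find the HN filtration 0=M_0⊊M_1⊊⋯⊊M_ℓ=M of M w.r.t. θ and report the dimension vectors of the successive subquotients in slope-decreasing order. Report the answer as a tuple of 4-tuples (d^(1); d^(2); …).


Barcode: M ≅ I[1,4], I[2,2]^2, I[2,4], I[4,4]. HN layers by μ_θ (3 steps, strictly decreasing):
  μ^(1)=2; μ^(2)=-1/2; μ^(3)=-3

((0, 0, 2, 3); (1, 1, 0, 0); (0, 3, 0, 0))


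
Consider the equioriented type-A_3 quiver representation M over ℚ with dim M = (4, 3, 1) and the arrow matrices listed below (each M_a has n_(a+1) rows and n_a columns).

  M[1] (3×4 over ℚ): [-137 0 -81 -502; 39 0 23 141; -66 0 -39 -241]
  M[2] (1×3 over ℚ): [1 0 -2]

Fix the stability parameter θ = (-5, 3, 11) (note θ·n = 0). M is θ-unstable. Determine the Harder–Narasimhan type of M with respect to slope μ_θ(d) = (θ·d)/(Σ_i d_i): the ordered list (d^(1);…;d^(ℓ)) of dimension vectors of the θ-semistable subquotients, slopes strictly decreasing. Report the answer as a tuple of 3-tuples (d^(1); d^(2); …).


Via rank(M_{q-1}∘⋯∘M_p): M ≅ I[1,1], I[1,2]^2, I[1,3].
μ_θ-semistable layers: μ^(1)=11; μ^(2)=3; μ^(3)=-5

((0, 0, 1); (0, 3, 0); (4, 0, 0))


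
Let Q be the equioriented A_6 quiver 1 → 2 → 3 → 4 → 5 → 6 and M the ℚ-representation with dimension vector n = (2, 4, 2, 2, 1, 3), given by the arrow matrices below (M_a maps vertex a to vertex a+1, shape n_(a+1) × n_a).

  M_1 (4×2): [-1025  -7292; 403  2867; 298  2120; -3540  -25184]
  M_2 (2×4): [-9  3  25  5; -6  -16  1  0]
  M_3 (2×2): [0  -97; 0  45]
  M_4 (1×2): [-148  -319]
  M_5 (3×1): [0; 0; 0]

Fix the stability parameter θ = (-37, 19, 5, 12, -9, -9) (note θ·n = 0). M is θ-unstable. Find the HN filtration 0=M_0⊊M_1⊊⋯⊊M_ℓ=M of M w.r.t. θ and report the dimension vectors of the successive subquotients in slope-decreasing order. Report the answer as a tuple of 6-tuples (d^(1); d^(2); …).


Via rank(M_{q-1}∘⋯∘M_p): M ≅ I[1,2], I[1,3], I[2,2], I[2,5], I[4,4], I[6,6]^3.
μ_θ-semistable layers: μ^(1)=19; μ^(2)=12; μ^(3)=27/4; μ^(4)=-9; μ^(5)=-37

((0, 2, 0, 0, 0, 0); (0, 1, 1, 1, 0, 0); (0, 1, 1, 1, 1, 0); (0, 0, 0, 0, 0, 3); (2, 0, 0, 0, 0, 0))


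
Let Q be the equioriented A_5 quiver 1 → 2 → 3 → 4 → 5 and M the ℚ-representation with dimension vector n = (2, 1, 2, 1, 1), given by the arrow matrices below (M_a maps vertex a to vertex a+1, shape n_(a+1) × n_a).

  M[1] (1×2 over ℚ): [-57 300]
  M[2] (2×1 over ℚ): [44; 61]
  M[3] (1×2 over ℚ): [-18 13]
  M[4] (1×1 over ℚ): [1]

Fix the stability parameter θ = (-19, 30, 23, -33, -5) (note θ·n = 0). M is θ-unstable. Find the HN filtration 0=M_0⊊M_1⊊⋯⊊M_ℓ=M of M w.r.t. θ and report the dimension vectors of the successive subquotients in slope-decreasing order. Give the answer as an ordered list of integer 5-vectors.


Barcode: M ≅ I[1,1], I[1,5], I[3,3]. HN layers by μ_θ (3 steps, strictly decreasing):
  μ^(1)=23; μ^(2)=15/4; μ^(3)=-19

((0, 0, 1, 0, 0); (0, 1, 1, 1, 1); (2, 0, 0, 0, 0))


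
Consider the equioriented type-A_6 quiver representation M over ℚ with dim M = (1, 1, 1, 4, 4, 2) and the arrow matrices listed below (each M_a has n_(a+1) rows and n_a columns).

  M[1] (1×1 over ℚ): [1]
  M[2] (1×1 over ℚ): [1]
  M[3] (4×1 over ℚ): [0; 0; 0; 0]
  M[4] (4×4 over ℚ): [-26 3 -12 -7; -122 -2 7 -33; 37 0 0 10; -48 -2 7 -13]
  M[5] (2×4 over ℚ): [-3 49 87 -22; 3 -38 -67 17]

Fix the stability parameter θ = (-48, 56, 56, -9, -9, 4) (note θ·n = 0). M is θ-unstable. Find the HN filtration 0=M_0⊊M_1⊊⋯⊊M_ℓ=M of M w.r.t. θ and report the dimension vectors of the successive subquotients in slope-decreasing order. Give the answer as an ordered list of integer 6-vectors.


Barcode: M ≅ I[1,3], I[4,4], I[4,5], I[4,6]^2, I[5,5]. HN layers by μ_θ (4 steps, strictly decreasing):
  μ^(1)=56; μ^(2)=4; μ^(3)=-9; μ^(4)=-48

((0, 1, 1, 0, 0, 0); (0, 0, 0, 0, 0, 2); (0, 0, 0, 4, 4, 0); (1, 0, 0, 0, 0, 0))


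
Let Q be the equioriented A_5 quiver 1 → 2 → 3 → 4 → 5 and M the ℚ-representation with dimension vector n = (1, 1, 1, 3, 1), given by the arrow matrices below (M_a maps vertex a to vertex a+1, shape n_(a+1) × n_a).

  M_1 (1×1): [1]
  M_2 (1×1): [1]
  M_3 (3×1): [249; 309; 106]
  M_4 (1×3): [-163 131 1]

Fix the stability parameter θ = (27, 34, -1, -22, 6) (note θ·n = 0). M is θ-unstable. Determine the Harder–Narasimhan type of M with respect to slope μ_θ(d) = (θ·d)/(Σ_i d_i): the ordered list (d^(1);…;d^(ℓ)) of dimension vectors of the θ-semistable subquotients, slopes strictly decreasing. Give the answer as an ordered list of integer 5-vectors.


Barcode: M ≅ I[1,5], I[4,4]^2. HN layers by μ_θ (2 steps, strictly decreasing):
  μ^(1)=44/5; μ^(2)=-22

((1, 1, 1, 1, 1); (0, 0, 0, 2, 0))


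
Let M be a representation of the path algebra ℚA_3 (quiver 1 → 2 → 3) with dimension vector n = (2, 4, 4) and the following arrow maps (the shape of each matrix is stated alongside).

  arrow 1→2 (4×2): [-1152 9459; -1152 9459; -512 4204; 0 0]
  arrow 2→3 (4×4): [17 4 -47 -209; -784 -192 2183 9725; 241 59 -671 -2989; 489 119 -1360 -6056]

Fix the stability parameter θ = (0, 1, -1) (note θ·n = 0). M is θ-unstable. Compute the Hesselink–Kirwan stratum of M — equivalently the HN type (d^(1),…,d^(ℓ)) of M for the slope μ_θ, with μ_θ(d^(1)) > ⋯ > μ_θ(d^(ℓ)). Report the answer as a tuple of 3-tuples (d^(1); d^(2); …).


Via rank(M_{q-1}∘⋯∘M_p): M ≅ I[1,1], I[1,3], I[2,2], I[2,3]^2, I[3,3].
μ_θ-semistable layers: μ^(1)=1; μ^(2)=0; μ^(3)=-1

((0, 1, 0); (2, 3, 3); (0, 0, 1))


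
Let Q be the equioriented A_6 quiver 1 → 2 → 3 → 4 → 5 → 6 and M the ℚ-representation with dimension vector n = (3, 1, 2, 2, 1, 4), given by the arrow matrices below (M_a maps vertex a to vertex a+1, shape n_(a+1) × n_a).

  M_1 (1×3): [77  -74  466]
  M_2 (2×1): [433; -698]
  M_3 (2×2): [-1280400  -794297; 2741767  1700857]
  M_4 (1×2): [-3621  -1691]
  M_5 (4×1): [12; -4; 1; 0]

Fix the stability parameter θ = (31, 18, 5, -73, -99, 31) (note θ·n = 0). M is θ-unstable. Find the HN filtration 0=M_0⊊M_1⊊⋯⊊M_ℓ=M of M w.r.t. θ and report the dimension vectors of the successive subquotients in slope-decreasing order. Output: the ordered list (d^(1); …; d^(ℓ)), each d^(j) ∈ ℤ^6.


Interval decomposition of M: I[1,1]^2, I[1,6], I[3,4], I[6,6]^3.
HN type (ℓ=3): μ^(1)=31; μ^(2)=-118/5; μ^(3)=-34

((2, 0, 0, 0, 0, 4); (1, 1, 1, 1, 1, 0); (0, 0, 1, 1, 0, 0))


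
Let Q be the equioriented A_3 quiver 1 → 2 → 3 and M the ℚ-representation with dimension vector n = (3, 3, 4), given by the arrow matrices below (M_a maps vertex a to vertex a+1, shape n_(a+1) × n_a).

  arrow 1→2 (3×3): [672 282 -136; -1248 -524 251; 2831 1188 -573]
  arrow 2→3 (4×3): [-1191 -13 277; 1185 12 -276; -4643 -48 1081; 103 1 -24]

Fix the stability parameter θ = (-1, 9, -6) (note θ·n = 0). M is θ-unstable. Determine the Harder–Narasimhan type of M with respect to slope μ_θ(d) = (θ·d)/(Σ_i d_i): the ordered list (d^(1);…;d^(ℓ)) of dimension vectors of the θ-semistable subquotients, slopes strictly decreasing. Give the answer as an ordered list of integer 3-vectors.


Via rank(M_{q-1}∘⋯∘M_p): M ≅ I[1,3]^3, I[3,3].
μ_θ-semistable layers: μ^(1)=3/2; μ^(2)=-1; μ^(3)=-6

((0, 3, 3); (3, 0, 0); (0, 0, 1))


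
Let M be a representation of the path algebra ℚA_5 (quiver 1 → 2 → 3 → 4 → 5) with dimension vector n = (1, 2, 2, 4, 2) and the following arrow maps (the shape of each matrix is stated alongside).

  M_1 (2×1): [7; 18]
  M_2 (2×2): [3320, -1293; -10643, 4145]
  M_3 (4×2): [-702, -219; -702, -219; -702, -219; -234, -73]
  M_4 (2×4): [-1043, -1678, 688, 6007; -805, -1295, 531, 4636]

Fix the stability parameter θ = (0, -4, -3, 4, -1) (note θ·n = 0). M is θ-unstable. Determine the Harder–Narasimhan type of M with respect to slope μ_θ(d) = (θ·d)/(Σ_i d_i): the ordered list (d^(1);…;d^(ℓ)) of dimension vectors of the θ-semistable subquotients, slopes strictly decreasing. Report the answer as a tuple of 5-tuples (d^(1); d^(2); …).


Via rank(M_{q-1}∘⋯∘M_p): M ≅ I[1,5], I[2,3], I[4,4]^2, I[4,5].
μ_θ-semistable layers: μ^(1)=4; μ^(2)=3/2; μ^(3)=-7/3; μ^(4)=-3; μ^(5)=-4

((0, 0, 0, 2, 0); (0, 0, 0, 2, 2); (1, 1, 1, 0, 0); (0, 0, 1, 0, 0); (0, 1, 0, 0, 0))


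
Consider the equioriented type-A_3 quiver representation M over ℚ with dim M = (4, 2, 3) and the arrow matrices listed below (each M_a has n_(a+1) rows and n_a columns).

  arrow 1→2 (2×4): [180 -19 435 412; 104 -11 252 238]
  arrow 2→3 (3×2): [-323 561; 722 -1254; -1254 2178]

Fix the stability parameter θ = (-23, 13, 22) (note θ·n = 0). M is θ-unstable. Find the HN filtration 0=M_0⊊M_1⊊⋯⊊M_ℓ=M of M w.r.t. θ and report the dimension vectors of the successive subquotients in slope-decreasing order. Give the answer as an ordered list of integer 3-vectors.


Barcode: M ≅ I[1,1]^2, I[1,2], I[1,3], I[3,3]^2. HN layers by μ_θ (3 steps, strictly decreasing):
  μ^(1)=22; μ^(2)=13; μ^(3)=-23

((0, 0, 3); (0, 2, 0); (4, 0, 0))


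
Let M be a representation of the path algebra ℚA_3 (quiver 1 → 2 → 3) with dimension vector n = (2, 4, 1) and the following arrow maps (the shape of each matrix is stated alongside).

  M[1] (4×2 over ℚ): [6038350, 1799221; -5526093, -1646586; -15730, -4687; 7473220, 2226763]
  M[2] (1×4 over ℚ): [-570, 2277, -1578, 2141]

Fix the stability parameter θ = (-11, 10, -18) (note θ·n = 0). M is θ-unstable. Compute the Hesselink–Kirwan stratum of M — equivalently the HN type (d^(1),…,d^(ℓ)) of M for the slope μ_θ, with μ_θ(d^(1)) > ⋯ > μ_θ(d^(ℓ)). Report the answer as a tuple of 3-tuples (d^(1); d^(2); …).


Barcode: M ≅ I[1,2], I[1,3], I[2,2]^2. HN layers by μ_θ (3 steps, strictly decreasing):
  μ^(1)=10; μ^(2)=-4; μ^(3)=-11

((0, 3, 0); (0, 1, 1); (2, 0, 0))


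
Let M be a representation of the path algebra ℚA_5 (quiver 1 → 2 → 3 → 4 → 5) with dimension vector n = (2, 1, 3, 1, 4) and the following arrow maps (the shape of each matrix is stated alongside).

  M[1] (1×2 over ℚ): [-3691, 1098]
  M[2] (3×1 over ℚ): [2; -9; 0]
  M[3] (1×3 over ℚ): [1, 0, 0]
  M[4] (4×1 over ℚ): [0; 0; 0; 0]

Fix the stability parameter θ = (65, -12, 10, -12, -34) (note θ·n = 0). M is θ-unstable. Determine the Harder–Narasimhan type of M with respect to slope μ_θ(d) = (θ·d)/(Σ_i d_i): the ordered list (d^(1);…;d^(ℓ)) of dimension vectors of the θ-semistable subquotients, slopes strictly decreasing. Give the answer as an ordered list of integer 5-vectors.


Barcode: M ≅ I[1,1], I[1,4], I[3,3]^2, I[5,5]^4. HN layers by μ_θ (4 steps, strictly decreasing):
  μ^(1)=65; μ^(2)=51/4; μ^(3)=10; μ^(4)=-34

((1, 0, 0, 0, 0); (1, 1, 1, 1, 0); (0, 0, 2, 0, 0); (0, 0, 0, 0, 4))


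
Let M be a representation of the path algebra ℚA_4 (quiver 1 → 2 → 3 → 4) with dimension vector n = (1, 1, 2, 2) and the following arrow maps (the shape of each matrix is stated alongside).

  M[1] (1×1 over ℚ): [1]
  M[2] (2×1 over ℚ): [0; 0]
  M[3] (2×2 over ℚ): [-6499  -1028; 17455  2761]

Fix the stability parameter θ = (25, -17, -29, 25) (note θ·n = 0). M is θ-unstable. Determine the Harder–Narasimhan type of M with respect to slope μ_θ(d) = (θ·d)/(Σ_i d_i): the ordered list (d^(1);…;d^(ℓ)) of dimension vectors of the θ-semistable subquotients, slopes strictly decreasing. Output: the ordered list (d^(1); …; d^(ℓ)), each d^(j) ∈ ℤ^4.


Interval decomposition of M: I[1,2], I[3,4]^2.
HN type (ℓ=3): μ^(1)=25; μ^(2)=4; μ^(3)=-29

((0, 0, 0, 2); (1, 1, 0, 0); (0, 0, 2, 0))


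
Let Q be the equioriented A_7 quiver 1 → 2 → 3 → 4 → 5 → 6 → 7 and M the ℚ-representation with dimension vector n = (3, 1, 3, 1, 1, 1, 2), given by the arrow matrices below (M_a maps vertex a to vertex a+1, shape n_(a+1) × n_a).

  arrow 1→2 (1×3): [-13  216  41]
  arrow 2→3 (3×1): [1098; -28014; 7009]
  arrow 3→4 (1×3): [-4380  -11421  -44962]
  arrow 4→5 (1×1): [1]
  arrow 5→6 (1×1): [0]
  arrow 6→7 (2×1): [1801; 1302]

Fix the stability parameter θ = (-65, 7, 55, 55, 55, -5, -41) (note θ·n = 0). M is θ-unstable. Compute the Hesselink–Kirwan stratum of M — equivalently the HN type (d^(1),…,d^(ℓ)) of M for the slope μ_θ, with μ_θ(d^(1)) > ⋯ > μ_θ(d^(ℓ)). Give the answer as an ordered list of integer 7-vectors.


Interval decomposition of M: I[1,1]^2, I[1,5], I[3,3]^2, I[6,7], I[7,7].
HN type (ℓ=5): μ^(1)=55; μ^(2)=7; μ^(3)=-23; μ^(4)=-41; μ^(5)=-65

((0, 0, 3, 1, 1, 0, 0); (0, 1, 0, 0, 0, 0, 0); (0, 0, 0, 0, 0, 1, 1); (0, 0, 0, 0, 0, 0, 1); (3, 0, 0, 0, 0, 0, 0))


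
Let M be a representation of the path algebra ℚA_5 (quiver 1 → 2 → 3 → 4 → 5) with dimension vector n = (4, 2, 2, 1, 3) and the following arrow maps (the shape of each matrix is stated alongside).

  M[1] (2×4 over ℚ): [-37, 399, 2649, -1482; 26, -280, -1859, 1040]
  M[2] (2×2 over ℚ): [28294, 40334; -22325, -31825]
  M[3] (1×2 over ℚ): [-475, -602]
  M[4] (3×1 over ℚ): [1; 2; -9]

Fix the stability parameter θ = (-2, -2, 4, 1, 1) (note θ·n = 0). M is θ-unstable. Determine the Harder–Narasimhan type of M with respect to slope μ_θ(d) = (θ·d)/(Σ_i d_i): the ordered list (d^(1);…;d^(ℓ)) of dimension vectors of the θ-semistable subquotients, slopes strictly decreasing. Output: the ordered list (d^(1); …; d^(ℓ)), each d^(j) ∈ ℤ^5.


Barcode: M ≅ I[1,1]^2, I[1,2], I[1,3], I[3,5], I[5,5]^2. HN layers by μ_θ (4 steps, strictly decreasing):
  μ^(1)=4; μ^(2)=2; μ^(3)=1; μ^(4)=-2

((0, 0, 1, 0, 0); (0, 0, 1, 1, 1); (0, 0, 0, 0, 2); (4, 2, 0, 0, 0))
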